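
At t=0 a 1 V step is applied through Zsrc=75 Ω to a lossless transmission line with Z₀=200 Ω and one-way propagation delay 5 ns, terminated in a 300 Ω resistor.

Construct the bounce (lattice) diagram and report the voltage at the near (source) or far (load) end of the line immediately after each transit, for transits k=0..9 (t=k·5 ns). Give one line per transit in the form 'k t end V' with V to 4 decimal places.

Γ_L=0.200000, Γ_S=-0.454545; launch V₁=1·200/275=0.727273
k=0 src: V=0.7273
k=1 load: inc=0.727273, refl=0.727273·0.200000=0.1455; V=0.000000+0.727273+0.145455=0.8727
k=2 src: inc=0.145455, refl=0.145455·-0.454545=-0.0661; V=0.727273+0.145455+-0.066116=0.8066
k=3 load: inc=-0.066116, refl=-0.066116·0.200000=-0.0132; V=0.872727+-0.066116+-0.013223=0.7934
k=4 src: inc=-0.013223, refl=-0.013223·-0.454545=0.0060; V=0.806612+-0.013223+0.006011=0.7994
k=5 load: inc=0.006011, refl=0.006011·0.200000=0.0012; V=0.793388+0.006011+0.001202=0.8006
k=6 src: inc=0.001202, refl=0.001202·-0.454545=-0.0005; V=0.799399+0.001202+-0.000546=0.8001
k=7 load: inc=-0.000546, refl=-0.000546·0.200000=-0.0001; V=0.800601+-0.000546+-0.000109=0.7999
k=8 src: inc=-0.000109, refl=-0.000109·-0.454545=0.0000; V=0.800055+-0.000109+0.000050=0.8000
k=9 load: inc=0.000050, refl=0.000050·0.200000=0.0000; V=0.799945+0.000050+0.000010=0.8000

0 0 source 0.7273
1 5 load 0.8727
2 10 source 0.8066
3 15 load 0.7934
4 20 source 0.7994
5 25 load 0.8006
6 30 source 0.8001
7 35 load 0.7999
8 40 source 0.8000
9 45 load 0.8000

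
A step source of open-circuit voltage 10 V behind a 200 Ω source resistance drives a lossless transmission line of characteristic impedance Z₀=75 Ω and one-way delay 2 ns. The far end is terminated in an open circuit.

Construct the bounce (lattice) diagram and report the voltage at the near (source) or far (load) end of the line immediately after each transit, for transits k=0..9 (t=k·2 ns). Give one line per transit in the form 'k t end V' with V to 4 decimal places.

0 0 source 2.7273
1 2 load 5.4545
2 4 source 6.6942
3 6 load 7.9339
4 8 source 8.4974
5 10 load 9.0609
6 12 source 9.3170
7 14 load 9.5731
8 16 source 9.6895
9 18 load 9.8060

Γ_L=1.000000, Γ_S=0.454545; launch V₁=10·75/275=2.727273
k=0 src: V=2.7273
k=1 load: inc=2.727273, refl=2.727273·1.000000=2.7273; V=0.000000+2.727273+2.727273=5.4545
k=2 src: inc=2.727273, refl=2.727273·0.454545=1.2397; V=2.727273+2.727273+1.239669=6.6942
k=3 load: inc=1.239669, refl=1.239669·1.000000=1.2397; V=5.454545+1.239669+1.239669=7.9339
k=4 src: inc=1.239669, refl=1.239669·0.454545=0.5635; V=6.694215+1.239669+0.563486=8.4974
k=5 load: inc=0.563486, refl=0.563486·1.000000=0.5635; V=7.933884+0.563486+0.563486=9.0609
k=6 src: inc=0.563486, refl=0.563486·0.454545=0.2561; V=8.497370+0.563486+0.256130=9.3170
k=7 load: inc=0.256130, refl=0.256130·1.000000=0.2561; V=9.060856+0.256130+0.256130=9.5731
k=8 src: inc=0.256130, refl=0.256130·0.454545=0.1164; V=9.316987+0.256130+0.116423=9.6895
k=9 load: inc=0.116423, refl=0.116423·1.000000=0.1164; V=9.573117+0.116423+0.116423=9.8060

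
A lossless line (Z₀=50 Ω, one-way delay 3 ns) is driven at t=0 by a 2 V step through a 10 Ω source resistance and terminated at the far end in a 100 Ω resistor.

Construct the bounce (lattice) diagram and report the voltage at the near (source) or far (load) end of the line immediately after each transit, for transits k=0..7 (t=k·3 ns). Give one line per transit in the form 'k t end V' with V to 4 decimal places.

0 0 source 1.6667
1 3 load 2.2222
2 6 source 1.8519
3 9 load 1.7284
4 12 source 1.8107
5 15 load 1.8381
6 18 source 1.8198
7 21 load 1.8137

Γ_L=0.333333, Γ_S=-0.666667; launch V₁=2·50/60=1.666667
k=0 src: V=1.6667
k=1 load: inc=1.666667, refl=1.666667·0.333333=0.5556; V=0.000000+1.666667+0.555556=2.2222
k=2 src: inc=0.555556, refl=0.555556·-0.666667=-0.3704; V=1.666667+0.555556+-0.370370=1.8519
k=3 load: inc=-0.370370, refl=-0.370370·0.333333=-0.1235; V=2.222222+-0.370370+-0.123457=1.7284
k=4 src: inc=-0.123457, refl=-0.123457·-0.666667=0.0823; V=1.851852+-0.123457+0.082305=1.8107
k=5 load: inc=0.082305, refl=0.082305·0.333333=0.0274; V=1.728395+0.082305+0.027435=1.8381
k=6 src: inc=0.027435, refl=0.027435·-0.666667=-0.0183; V=1.810700+0.027435+-0.018290=1.8198
k=7 load: inc=-0.018290, refl=-0.018290·0.333333=-0.0061; V=1.838134+-0.018290+-0.006097=1.8137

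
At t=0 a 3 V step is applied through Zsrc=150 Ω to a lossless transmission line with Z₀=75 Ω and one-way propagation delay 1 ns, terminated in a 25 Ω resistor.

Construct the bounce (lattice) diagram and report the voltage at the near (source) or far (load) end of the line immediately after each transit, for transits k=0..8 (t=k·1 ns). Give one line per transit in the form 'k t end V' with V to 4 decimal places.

0 0 source 1.0000
1 1 load 0.5000
2 2 source 0.3333
3 3 load 0.4167
4 4 source 0.4444
5 5 load 0.4306
6 6 source 0.4259
7 7 load 0.4282
8 8 source 0.4290

Γ_L=-0.500000, Γ_S=0.333333; launch V₁=3·75/225=1.000000
k=0 src: V=1.0000
k=1 load: inc=1.000000, refl=1.000000·-0.500000=-0.5000; V=0.000000+1.000000+-0.500000=0.5000
k=2 src: inc=-0.500000, refl=-0.500000·0.333333=-0.1667; V=1.000000+-0.500000+-0.166667=0.3333
k=3 load: inc=-0.166667, refl=-0.166667·-0.500000=0.0833; V=0.500000+-0.166667+0.083333=0.4167
k=4 src: inc=0.083333, refl=0.083333·0.333333=0.0278; V=0.333333+0.083333+0.027778=0.4444
k=5 load: inc=0.027778, refl=0.027778·-0.500000=-0.0139; V=0.416667+0.027778+-0.013889=0.4306
k=6 src: inc=-0.013889, refl=-0.013889·0.333333=-0.0046; V=0.444444+-0.013889+-0.004630=0.4259
k=7 load: inc=-0.004630, refl=-0.004630·-0.500000=0.0023; V=0.430556+-0.004630+0.002315=0.4282
k=8 src: inc=0.002315, refl=0.002315·0.333333=0.0008; V=0.425926+0.002315+0.000772=0.4290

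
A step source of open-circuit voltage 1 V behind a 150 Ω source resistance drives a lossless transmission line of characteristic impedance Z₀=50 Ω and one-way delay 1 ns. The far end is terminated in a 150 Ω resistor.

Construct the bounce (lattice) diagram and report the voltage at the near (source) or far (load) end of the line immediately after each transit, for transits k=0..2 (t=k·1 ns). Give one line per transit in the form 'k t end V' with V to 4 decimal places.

Γ_L=0.500000, Γ_S=0.500000; launch V₁=1·50/200=0.250000
k=0 src: V=0.2500
k=1 load: inc=0.250000, refl=0.250000·0.500000=0.1250; V=0.000000+0.250000+0.125000=0.3750
k=2 src: inc=0.125000, refl=0.125000·0.500000=0.0625; V=0.250000+0.125000+0.062500=0.4375

0 0 source 0.2500
1 1 load 0.3750
2 2 source 0.4375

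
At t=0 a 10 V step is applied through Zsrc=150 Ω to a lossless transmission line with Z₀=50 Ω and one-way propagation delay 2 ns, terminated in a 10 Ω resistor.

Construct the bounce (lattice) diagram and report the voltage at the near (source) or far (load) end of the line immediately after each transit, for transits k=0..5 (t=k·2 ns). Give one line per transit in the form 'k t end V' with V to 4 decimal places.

0 0 source 2.5000
1 2 load 0.8333
2 4 source 0.0000
3 6 load 0.5556
4 8 source 0.8333
5 10 load 0.6481

Γ_L=-0.666667, Γ_S=0.500000; launch V₁=10·50/200=2.500000
k=0 src: V=2.5000
k=1 load: inc=2.500000, refl=2.500000·-0.666667=-1.6667; V=0.000000+2.500000+-1.666667=0.8333
k=2 src: inc=-1.666667, refl=-1.666667·0.500000=-0.8333; V=2.500000+-1.666667+-0.833333=0.0000
k=3 load: inc=-0.833333, refl=-0.833333·-0.666667=0.5556; V=0.833333+-0.833333+0.555556=0.5556
k=4 src: inc=0.555556, refl=0.555556·0.500000=0.2778; V=0.000000+0.555556+0.277778=0.8333
k=5 load: inc=0.277778, refl=0.277778·-0.666667=-0.1852; V=0.555556+0.277778+-0.185185=0.6481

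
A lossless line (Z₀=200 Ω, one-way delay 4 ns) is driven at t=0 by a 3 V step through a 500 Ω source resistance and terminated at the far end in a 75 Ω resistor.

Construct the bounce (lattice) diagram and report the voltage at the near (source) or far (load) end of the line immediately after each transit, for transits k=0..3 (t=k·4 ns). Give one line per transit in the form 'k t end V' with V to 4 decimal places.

Γ_L=-0.454545, Γ_S=0.428571; launch V₁=3·200/700=0.857143
k=0 src: V=0.8571
k=1 load: inc=0.857143, refl=0.857143·-0.454545=-0.3896; V=0.000000+0.857143+-0.389610=0.4675
k=2 src: inc=-0.389610, refl=-0.389610·0.428571=-0.1670; V=0.857143+-0.389610+-0.166976=0.3006
k=3 load: inc=-0.166976, refl=-0.166976·-0.454545=0.0759; V=0.467532+-0.166976+0.075898=0.3765

0 0 source 0.8571
1 4 load 0.4675
2 8 source 0.3006
3 12 load 0.3765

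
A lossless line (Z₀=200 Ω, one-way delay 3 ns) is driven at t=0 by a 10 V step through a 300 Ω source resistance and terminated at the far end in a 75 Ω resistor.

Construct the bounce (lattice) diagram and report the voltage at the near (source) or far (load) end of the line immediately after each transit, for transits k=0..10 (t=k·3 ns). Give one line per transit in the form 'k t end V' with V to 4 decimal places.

Γ_L=-0.454545, Γ_S=0.200000; launch V₁=10·200/500=4.000000
k=0 src: V=4.0000
k=1 load: inc=4.000000, refl=4.000000·-0.454545=-1.8182; V=0.000000+4.000000+-1.818182=2.1818
k=2 src: inc=-1.818182, refl=-1.818182·0.200000=-0.3636; V=4.000000+-1.818182+-0.363636=1.8182
k=3 load: inc=-0.363636, refl=-0.363636·-0.454545=0.1653; V=2.181818+-0.363636+0.165289=1.9835
k=4 src: inc=0.165289, refl=0.165289·0.200000=0.0331; V=1.818182+0.165289+0.033058=2.0165
k=5 load: inc=0.033058, refl=0.033058·-0.454545=-0.0150; V=1.983471+0.033058+-0.015026=2.0015
k=6 src: inc=-0.015026, refl=-0.015026·0.200000=-0.0030; V=2.016529+-0.015026+-0.003005=1.9985
k=7 load: inc=-0.003005, refl=-0.003005·-0.454545=0.0014; V=2.001503+-0.003005+0.001366=1.9999
k=8 src: inc=0.001366, refl=0.001366·0.200000=0.0003; V=1.998497+0.001366+0.000273=2.0001
k=9 load: inc=0.000273, refl=0.000273·-0.454545=-0.0001; V=1.999863+0.000273+-0.000124=2.0000
k=10 src: inc=-0.000124, refl=-0.000124·0.200000=-0.0000; V=2.000137+-0.000124+-0.000025=2.0000

0 0 source 4.0000
1 3 load 2.1818
2 6 source 1.8182
3 9 load 1.9835
4 12 source 2.0165
5 15 load 2.0015
6 18 source 1.9985
7 21 load 1.9999
8 24 source 2.0001
9 27 load 2.0000
10 30 source 2.0000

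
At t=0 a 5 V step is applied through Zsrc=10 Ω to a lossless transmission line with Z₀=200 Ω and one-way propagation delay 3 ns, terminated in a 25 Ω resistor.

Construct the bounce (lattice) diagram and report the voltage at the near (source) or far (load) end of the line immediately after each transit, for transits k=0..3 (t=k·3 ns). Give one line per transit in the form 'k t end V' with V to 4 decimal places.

0 0 source 4.7619
1 3 load 1.0582
2 6 source 4.4092
3 9 load 1.8029

Γ_L=-0.777778, Γ_S=-0.904762; launch V₁=5·200/210=4.761905
k=0 src: V=4.7619
k=1 load: inc=4.761905, refl=4.761905·-0.777778=-3.7037; V=0.000000+4.761905+-3.703704=1.0582
k=2 src: inc=-3.703704, refl=-3.703704·-0.904762=3.3510; V=4.761905+-3.703704+3.350970=4.4092
k=3 load: inc=3.350970, refl=3.350970·-0.777778=-2.6063; V=1.058201+3.350970+-2.606310=1.8029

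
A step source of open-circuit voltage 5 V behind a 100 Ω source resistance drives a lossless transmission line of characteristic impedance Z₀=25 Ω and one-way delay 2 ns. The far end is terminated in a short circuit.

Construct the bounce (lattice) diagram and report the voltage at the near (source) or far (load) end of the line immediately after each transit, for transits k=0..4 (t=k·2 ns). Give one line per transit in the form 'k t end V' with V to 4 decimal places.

0 0 source 1.0000
1 2 load 0.0000
2 4 source -0.6000
3 6 load 0.0000
4 8 source 0.3600

Γ_L=-1.000000, Γ_S=0.600000; launch V₁=5·25/125=1.000000
k=0 src: V=1.0000
k=1 load: inc=1.000000, refl=1.000000·-1.000000=-1.0000; V=0.000000+1.000000+-1.000000=0.0000
k=2 src: inc=-1.000000, refl=-1.000000·0.600000=-0.6000; V=1.000000+-1.000000+-0.600000=-0.6000
k=3 load: inc=-0.600000, refl=-0.600000·-1.000000=0.6000; V=0.000000+-0.600000+0.600000=0.0000
k=4 src: inc=0.600000, refl=0.600000·0.600000=0.3600; V=-0.600000+0.600000+0.360000=0.3600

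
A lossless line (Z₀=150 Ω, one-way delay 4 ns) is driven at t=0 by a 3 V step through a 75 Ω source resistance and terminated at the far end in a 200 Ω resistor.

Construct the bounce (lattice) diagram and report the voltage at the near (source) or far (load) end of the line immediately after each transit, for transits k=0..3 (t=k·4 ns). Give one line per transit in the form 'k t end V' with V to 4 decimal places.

Γ_L=0.142857, Γ_S=-0.333333; launch V₁=3·150/225=2.000000
k=0 src: V=2.0000
k=1 load: inc=2.000000, refl=2.000000·0.142857=0.2857; V=0.000000+2.000000+0.285714=2.2857
k=2 src: inc=0.285714, refl=0.285714·-0.333333=-0.0952; V=2.000000+0.285714+-0.095238=2.1905
k=3 load: inc=-0.095238, refl=-0.095238·0.142857=-0.0136; V=2.285714+-0.095238+-0.013605=2.1769

0 0 source 2.0000
1 4 load 2.2857
2 8 source 2.1905
3 12 load 2.1769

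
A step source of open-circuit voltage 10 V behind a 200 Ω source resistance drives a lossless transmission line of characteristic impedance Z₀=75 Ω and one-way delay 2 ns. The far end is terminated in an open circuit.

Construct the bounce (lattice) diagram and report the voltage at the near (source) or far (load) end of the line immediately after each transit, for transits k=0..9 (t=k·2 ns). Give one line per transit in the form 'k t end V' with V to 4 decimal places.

0 0 source 2.7273
1 2 load 5.4545
2 4 source 6.6942
3 6 load 7.9339
4 8 source 8.4974
5 10 load 9.0609
6 12 source 9.3170
7 14 load 9.5731
8 16 source 9.6895
9 18 load 9.8060

Γ_L=1.000000, Γ_S=0.454545; launch V₁=10·75/275=2.727273
k=0 src: V=2.7273
k=1 load: inc=2.727273, refl=2.727273·1.000000=2.7273; V=0.000000+2.727273+2.727273=5.4545
k=2 src: inc=2.727273, refl=2.727273·0.454545=1.2397; V=2.727273+2.727273+1.239669=6.6942
k=3 load: inc=1.239669, refl=1.239669·1.000000=1.2397; V=5.454545+1.239669+1.239669=7.9339
k=4 src: inc=1.239669, refl=1.239669·0.454545=0.5635; V=6.694215+1.239669+0.563486=8.4974
k=5 load: inc=0.563486, refl=0.563486·1.000000=0.5635; V=7.933884+0.563486+0.563486=9.0609
k=6 src: inc=0.563486, refl=0.563486·0.454545=0.2561; V=8.497370+0.563486+0.256130=9.3170
k=7 load: inc=0.256130, refl=0.256130·1.000000=0.2561; V=9.060856+0.256130+0.256130=9.5731
k=8 src: inc=0.256130, refl=0.256130·0.454545=0.1164; V=9.316987+0.256130+0.116423=9.6895
k=9 load: inc=0.116423, refl=0.116423·1.000000=0.1164; V=9.573117+0.116423+0.116423=9.8060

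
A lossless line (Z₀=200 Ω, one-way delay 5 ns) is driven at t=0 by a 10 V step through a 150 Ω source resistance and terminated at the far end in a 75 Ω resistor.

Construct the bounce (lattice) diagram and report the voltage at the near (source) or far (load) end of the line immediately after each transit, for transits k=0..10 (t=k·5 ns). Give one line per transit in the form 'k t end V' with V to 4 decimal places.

0 0 source 5.7143
1 5 load 3.1169
2 10 source 3.4879
3 15 load 3.3193
4 20 source 3.3434
5 25 load 3.3324
6 30 source 3.3340
7 35 load 3.3333
8 40 source 3.3334
9 45 load 3.3333
10 50 source 3.3333

Γ_L=-0.454545, Γ_S=-0.142857; launch V₁=10·200/350=5.714286
k=0 src: V=5.7143
k=1 load: inc=5.714286, refl=5.714286·-0.454545=-2.5974; V=0.000000+5.714286+-2.597403=3.1169
k=2 src: inc=-2.597403, refl=-2.597403·-0.142857=0.3711; V=5.714286+-2.597403+0.371058=3.4879
k=3 load: inc=0.371058, refl=0.371058·-0.454545=-0.1687; V=3.116883+0.371058+-0.168663=3.3193
k=4 src: inc=-0.168663, refl=-0.168663·-0.142857=0.0241; V=3.487941+-0.168663+0.024095=3.3434
k=5 load: inc=0.024095, refl=0.024095·-0.454545=-0.0110; V=3.319278+0.024095+-0.010952=3.3324
k=6 src: inc=-0.010952, refl=-0.010952·-0.142857=0.0016; V=3.343373+-0.010952+0.001565=3.3340
k=7 load: inc=0.001565, refl=0.001565·-0.454545=-0.0007; V=3.332421+0.001565+-0.000711=3.3333
k=8 src: inc=-0.000711, refl=-0.000711·-0.142857=0.0001; V=3.333985+-0.000711+0.000102=3.3334
k=9 load: inc=0.000102, refl=0.000102·-0.454545=-0.0000; V=3.333274+0.000102+-0.000046=3.3333
k=10 src: inc=-0.000046, refl=-0.000046·-0.142857=0.0000; V=3.333376+-0.000046+0.000007=3.3333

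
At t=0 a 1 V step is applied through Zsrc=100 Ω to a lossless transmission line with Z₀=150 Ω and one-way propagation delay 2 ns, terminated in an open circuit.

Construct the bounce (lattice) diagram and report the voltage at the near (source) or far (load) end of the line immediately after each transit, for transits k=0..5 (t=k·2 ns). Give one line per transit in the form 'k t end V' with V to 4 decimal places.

Γ_L=1.000000, Γ_S=-0.200000; launch V₁=1·150/250=0.600000
k=0 src: V=0.6000
k=1 load: inc=0.600000, refl=0.600000·1.000000=0.6000; V=0.000000+0.600000+0.600000=1.2000
k=2 src: inc=0.600000, refl=0.600000·-0.200000=-0.1200; V=0.600000+0.600000+-0.120000=1.0800
k=3 load: inc=-0.120000, refl=-0.120000·1.000000=-0.1200; V=1.200000+-0.120000+-0.120000=0.9600
k=4 src: inc=-0.120000, refl=-0.120000·-0.200000=0.0240; V=1.080000+-0.120000+0.024000=0.9840
k=5 load: inc=0.024000, refl=0.024000·1.000000=0.0240; V=0.960000+0.024000+0.024000=1.0080

0 0 source 0.6000
1 2 load 1.2000
2 4 source 1.0800
3 6 load 0.9600
4 8 source 0.9840
5 10 load 1.0080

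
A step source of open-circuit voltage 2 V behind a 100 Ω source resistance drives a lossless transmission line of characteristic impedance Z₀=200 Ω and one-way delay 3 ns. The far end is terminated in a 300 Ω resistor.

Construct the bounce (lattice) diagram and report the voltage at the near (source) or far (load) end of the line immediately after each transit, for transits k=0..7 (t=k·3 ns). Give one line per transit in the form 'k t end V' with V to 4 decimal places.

Γ_L=0.200000, Γ_S=-0.333333; launch V₁=2·200/300=1.333333
k=0 src: V=1.3333
k=1 load: inc=1.333333, refl=1.333333·0.200000=0.2667; V=0.000000+1.333333+0.266667=1.6000
k=2 src: inc=0.266667, refl=0.266667·-0.333333=-0.0889; V=1.333333+0.266667+-0.088889=1.5111
k=3 load: inc=-0.088889, refl=-0.088889·0.200000=-0.0178; V=1.600000+-0.088889+-0.017778=1.4933
k=4 src: inc=-0.017778, refl=-0.017778·-0.333333=0.0059; V=1.511111+-0.017778+0.005926=1.4993
k=5 load: inc=0.005926, refl=0.005926·0.200000=0.0012; V=1.493333+0.005926+0.001185=1.5004
k=6 src: inc=0.001185, refl=0.001185·-0.333333=-0.0004; V=1.499259+0.001185+-0.000395=1.5000
k=7 load: inc=-0.000395, refl=-0.000395·0.200000=-0.0001; V=1.500444+-0.000395+-0.000079=1.5000

0 0 source 1.3333
1 3 load 1.6000
2 6 source 1.5111
3 9 load 1.4933
4 12 source 1.4993
5 15 load 1.5004
6 18 source 1.5000
7 21 load 1.5000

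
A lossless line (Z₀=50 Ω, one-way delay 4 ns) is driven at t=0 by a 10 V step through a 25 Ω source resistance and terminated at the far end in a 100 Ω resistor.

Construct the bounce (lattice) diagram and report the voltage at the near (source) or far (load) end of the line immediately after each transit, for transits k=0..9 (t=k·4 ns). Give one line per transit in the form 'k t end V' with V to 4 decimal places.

Γ_L=0.333333, Γ_S=-0.333333; launch V₁=10·50/75=6.666667
k=0 src: V=6.6667
k=1 load: inc=6.666667, refl=6.666667·0.333333=2.2222; V=0.000000+6.666667+2.222222=8.8889
k=2 src: inc=2.222222, refl=2.222222·-0.333333=-0.7407; V=6.666667+2.222222+-0.740741=8.1481
k=3 load: inc=-0.740741, refl=-0.740741·0.333333=-0.2469; V=8.888889+-0.740741+-0.246914=7.9012
k=4 src: inc=-0.246914, refl=-0.246914·-0.333333=0.0823; V=8.148148+-0.246914+0.082305=7.9835
k=5 load: inc=0.082305, refl=0.082305·0.333333=0.0274; V=7.901235+0.082305+0.027435=8.0110
k=6 src: inc=0.027435, refl=0.027435·-0.333333=-0.0091; V=7.983539+0.027435+-0.009145=8.0018
k=7 load: inc=-0.009145, refl=-0.009145·0.333333=-0.0030; V=8.010974+-0.009145+-0.003048=7.9988
k=8 src: inc=-0.003048, refl=-0.003048·-0.333333=0.0010; V=8.001829+-0.003048+0.001016=7.9998
k=9 load: inc=0.001016, refl=0.001016·0.333333=0.0003; V=7.998781+0.001016+0.000339=8.0001

0 0 source 6.6667
1 4 load 8.8889
2 8 source 8.1481
3 12 load 7.9012
4 16 source 7.9835
5 20 load 8.0110
6 24 source 8.0018
7 28 load 7.9988
8 32 source 7.9998
9 36 load 8.0001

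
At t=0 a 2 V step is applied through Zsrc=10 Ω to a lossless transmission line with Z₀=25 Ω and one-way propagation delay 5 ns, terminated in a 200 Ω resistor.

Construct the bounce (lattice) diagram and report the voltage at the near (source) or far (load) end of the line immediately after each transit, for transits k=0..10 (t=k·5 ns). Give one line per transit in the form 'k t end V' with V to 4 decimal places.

0 0 source 1.4286
1 5 load 2.5397
2 10 source 2.0635
3 15 load 1.6931
4 20 source 1.8519
5 25 load 1.9753
6 30 source 1.9224
7 35 load 1.8812
8 40 source 1.8989
9 45 load 1.9126
10 50 source 1.9067

Γ_L=0.777778, Γ_S=-0.428571; launch V₁=2·25/35=1.428571
k=0 src: V=1.4286
k=1 load: inc=1.428571, refl=1.428571·0.777778=1.1111; V=0.000000+1.428571+1.111111=2.5397
k=2 src: inc=1.111111, refl=1.111111·-0.428571=-0.4762; V=1.428571+1.111111+-0.476190=2.0635
k=3 load: inc=-0.476190, refl=-0.476190·0.777778=-0.3704; V=2.539683+-0.476190+-0.370370=1.6931
k=4 src: inc=-0.370370, refl=-0.370370·-0.428571=0.1587; V=2.063492+-0.370370+0.158730=1.8519
k=5 load: inc=0.158730, refl=0.158730·0.777778=0.1235; V=1.693122+0.158730+0.123457=1.9753
k=6 src: inc=0.123457, refl=0.123457·-0.428571=-0.0529; V=1.851852+0.123457+-0.052910=1.9224
k=7 load: inc=-0.052910, refl=-0.052910·0.777778=-0.0412; V=1.975309+-0.052910+-0.041152=1.8812
k=8 src: inc=-0.041152, refl=-0.041152·-0.428571=0.0176; V=1.922399+-0.041152+0.017637=1.8989
k=9 load: inc=0.017637, refl=0.017637·0.777778=0.0137; V=1.881246+0.017637+0.013717=1.9126
k=10 src: inc=0.013717, refl=0.013717·-0.428571=-0.0059; V=1.898883+0.013717+-0.005879=1.9067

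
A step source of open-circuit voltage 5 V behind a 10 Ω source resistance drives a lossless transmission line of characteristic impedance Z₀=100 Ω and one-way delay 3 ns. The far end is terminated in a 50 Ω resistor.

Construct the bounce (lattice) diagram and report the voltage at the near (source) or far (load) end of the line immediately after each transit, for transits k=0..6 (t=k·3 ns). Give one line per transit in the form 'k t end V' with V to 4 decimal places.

0 0 source 4.5455
1 3 load 3.0303
2 6 source 4.2700
3 9 load 3.8567
4 12 source 4.1948
5 15 load 4.0821
6 18 source 4.1744

Γ_L=-0.333333, Γ_S=-0.818182; launch V₁=5·100/110=4.545455
k=0 src: V=4.5455
k=1 load: inc=4.545455, refl=4.545455·-0.333333=-1.5152; V=0.000000+4.545455+-1.515152=3.0303
k=2 src: inc=-1.515152, refl=-1.515152·-0.818182=1.2397; V=4.545455+-1.515152+1.239669=4.2700
k=3 load: inc=1.239669, refl=1.239669·-0.333333=-0.4132; V=3.030303+1.239669+-0.413223=3.8567
k=4 src: inc=-0.413223, refl=-0.413223·-0.818182=0.3381; V=4.269972+-0.413223+0.338092=4.1948
k=5 load: inc=0.338092, refl=0.338092·-0.333333=-0.1127; V=3.856749+0.338092+-0.112697=4.0821
k=6 src: inc=-0.112697, refl=-0.112697·-0.818182=0.0922; V=4.194841+-0.112697+0.092207=4.1744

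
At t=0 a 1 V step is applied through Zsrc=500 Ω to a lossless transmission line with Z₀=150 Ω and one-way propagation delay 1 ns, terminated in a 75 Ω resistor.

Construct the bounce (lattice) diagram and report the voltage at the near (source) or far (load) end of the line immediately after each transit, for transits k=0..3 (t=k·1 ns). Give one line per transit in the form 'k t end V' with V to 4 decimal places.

Γ_L=-0.333333, Γ_S=0.538462; launch V₁=1·150/650=0.230769
k=0 src: V=0.2308
k=1 load: inc=0.230769, refl=0.230769·-0.333333=-0.0769; V=0.000000+0.230769+-0.076923=0.1538
k=2 src: inc=-0.076923, refl=-0.076923·0.538462=-0.0414; V=0.230769+-0.076923+-0.041420=0.1124
k=3 load: inc=-0.041420, refl=-0.041420·-0.333333=0.0138; V=0.153846+-0.041420+0.013807=0.1262

0 0 source 0.2308
1 1 load 0.1538
2 2 source 0.1124
3 3 load 0.1262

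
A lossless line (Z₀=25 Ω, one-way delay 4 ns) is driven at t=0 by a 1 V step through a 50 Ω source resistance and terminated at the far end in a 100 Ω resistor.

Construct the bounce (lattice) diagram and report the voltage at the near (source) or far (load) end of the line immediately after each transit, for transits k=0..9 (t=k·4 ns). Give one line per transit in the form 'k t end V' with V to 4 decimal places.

0 0 source 0.3333
1 4 load 0.5333
2 8 source 0.6000
3 12 load 0.6400
4 16 source 0.6533
5 20 load 0.6613
6 24 source 0.6640
7 28 load 0.6656
8 32 source 0.6661
9 36 load 0.6665

Γ_L=0.600000, Γ_S=0.333333; launch V₁=1·25/75=0.333333
k=0 src: V=0.3333
k=1 load: inc=0.333333, refl=0.333333·0.600000=0.2000; V=0.000000+0.333333+0.200000=0.5333
k=2 src: inc=0.200000, refl=0.200000·0.333333=0.0667; V=0.333333+0.200000+0.066667=0.6000
k=3 load: inc=0.066667, refl=0.066667·0.600000=0.0400; V=0.533333+0.066667+0.040000=0.6400
k=4 src: inc=0.040000, refl=0.040000·0.333333=0.0133; V=0.600000+0.040000+0.013333=0.6533
k=5 load: inc=0.013333, refl=0.013333·0.600000=0.0080; V=0.640000+0.013333+0.008000=0.6613
k=6 src: inc=0.008000, refl=0.008000·0.333333=0.0027; V=0.653333+0.008000+0.002667=0.6640
k=7 load: inc=0.002667, refl=0.002667·0.600000=0.0016; V=0.661333+0.002667+0.001600=0.6656
k=8 src: inc=0.001600, refl=0.001600·0.333333=0.0005; V=0.664000+0.001600+0.000533=0.6661
k=9 load: inc=0.000533, refl=0.000533·0.600000=0.0003; V=0.665600+0.000533+0.000320=0.6665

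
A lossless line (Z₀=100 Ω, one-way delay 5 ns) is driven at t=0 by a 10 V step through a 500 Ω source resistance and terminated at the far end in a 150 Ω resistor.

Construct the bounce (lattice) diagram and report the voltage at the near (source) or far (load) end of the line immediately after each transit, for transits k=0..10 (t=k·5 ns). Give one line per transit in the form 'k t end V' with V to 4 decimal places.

0 0 source 1.6667
1 5 load 2.0000
2 10 source 2.2222
3 15 load 2.2667
4 20 source 2.2963
5 25 load 2.3022
6 30 source 2.3062
7 35 load 2.3070
8 40 source 2.3075
9 45 load 2.3076
10 50 source 2.3077

Γ_L=0.200000, Γ_S=0.666667; launch V₁=10·100/600=1.666667
k=0 src: V=1.6667
k=1 load: inc=1.666667, refl=1.666667·0.200000=0.3333; V=0.000000+1.666667+0.333333=2.0000
k=2 src: inc=0.333333, refl=0.333333·0.666667=0.2222; V=1.666667+0.333333+0.222222=2.2222
k=3 load: inc=0.222222, refl=0.222222·0.200000=0.0444; V=2.000000+0.222222+0.044444=2.2667
k=4 src: inc=0.044444, refl=0.044444·0.666667=0.0296; V=2.222222+0.044444+0.029630=2.2963
k=5 load: inc=0.029630, refl=0.029630·0.200000=0.0059; V=2.266667+0.029630+0.005926=2.3022
k=6 src: inc=0.005926, refl=0.005926·0.666667=0.0040; V=2.296296+0.005926+0.003951=2.3062
k=7 load: inc=0.003951, refl=0.003951·0.200000=0.0008; V=2.302222+0.003951+0.000790=2.3070
k=8 src: inc=0.000790, refl=0.000790·0.666667=0.0005; V=2.306173+0.000790+0.000527=2.3075
k=9 load: inc=0.000527, refl=0.000527·0.200000=0.0001; V=2.306963+0.000527+0.000105=2.3076
k=10 src: inc=0.000105, refl=0.000105·0.666667=0.0001; V=2.307490+0.000105+0.000070=2.3077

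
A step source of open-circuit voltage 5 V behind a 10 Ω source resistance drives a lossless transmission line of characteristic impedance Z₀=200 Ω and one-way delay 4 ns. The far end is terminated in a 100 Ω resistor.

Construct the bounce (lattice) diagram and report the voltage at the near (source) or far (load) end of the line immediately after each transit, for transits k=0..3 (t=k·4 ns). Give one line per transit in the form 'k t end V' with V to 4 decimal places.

Γ_L=-0.333333, Γ_S=-0.904762; launch V₁=5·200/210=4.761905
k=0 src: V=4.7619
k=1 load: inc=4.761905, refl=4.761905·-0.333333=-1.5873; V=0.000000+4.761905+-1.587302=3.1746
k=2 src: inc=-1.587302, refl=-1.587302·-0.904762=1.4361; V=4.761905+-1.587302+1.436130=4.6107
k=3 load: inc=1.436130, refl=1.436130·-0.333333=-0.4787; V=3.174603+1.436130+-0.478710=4.1320

0 0 source 4.7619
1 4 load 3.1746
2 8 source 4.6107
3 12 load 4.1320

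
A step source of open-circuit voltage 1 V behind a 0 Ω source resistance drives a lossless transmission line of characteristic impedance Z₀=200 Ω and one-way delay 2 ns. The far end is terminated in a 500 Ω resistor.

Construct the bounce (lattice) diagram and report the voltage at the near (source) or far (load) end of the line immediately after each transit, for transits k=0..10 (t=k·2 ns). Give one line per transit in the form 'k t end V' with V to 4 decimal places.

Γ_L=0.428571, Γ_S=-1.000000; launch V₁=1·200/200=1.000000
k=0 src: V=1.0000
k=1 load: inc=1.000000, refl=1.000000·0.428571=0.4286; V=0.000000+1.000000+0.428571=1.4286
k=2 src: inc=0.428571, refl=0.428571·-1.000000=-0.4286; V=1.000000+0.428571+-0.428571=1.0000
k=3 load: inc=-0.428571, refl=-0.428571·0.428571=-0.1837; V=1.428571+-0.428571+-0.183673=0.8163
k=4 src: inc=-0.183673, refl=-0.183673·-1.000000=0.1837; V=1.000000+-0.183673+0.183673=1.0000
k=5 load: inc=0.183673, refl=0.183673·0.428571=0.0787; V=0.816327+0.183673+0.078717=1.0787
k=6 src: inc=0.078717, refl=0.078717·-1.000000=-0.0787; V=1.000000+0.078717+-0.078717=1.0000
k=7 load: inc=-0.078717, refl=-0.078717·0.428571=-0.0337; V=1.078717+-0.078717+-0.033736=0.9663
k=8 src: inc=-0.033736, refl=-0.033736·-1.000000=0.0337; V=1.000000+-0.033736+0.033736=1.0000
k=9 load: inc=0.033736, refl=0.033736·0.428571=0.0145; V=0.966264+0.033736+0.014458=1.0145
k=10 src: inc=0.014458, refl=0.014458·-1.000000=-0.0145; V=1.000000+0.014458+-0.014458=1.0000

0 0 source 1.0000
1 2 load 1.4286
2 4 source 1.0000
3 6 load 0.8163
4 8 source 1.0000
5 10 load 1.0787
6 12 source 1.0000
7 14 load 0.9663
8 16 source 1.0000
9 18 load 1.0145
10 20 source 1.0000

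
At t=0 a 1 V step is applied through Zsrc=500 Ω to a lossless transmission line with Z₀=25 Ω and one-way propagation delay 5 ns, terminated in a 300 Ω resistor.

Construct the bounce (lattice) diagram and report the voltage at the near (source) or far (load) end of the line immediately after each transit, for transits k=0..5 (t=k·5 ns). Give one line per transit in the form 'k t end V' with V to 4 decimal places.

0 0 source 0.0476
1 5 load 0.0879
2 10 source 0.1244
3 15 load 0.1552
4 20 source 0.1831
5 25 load 0.2067

Γ_L=0.846154, Γ_S=0.904762; launch V₁=1·25/525=0.047619
k=0 src: V=0.0476
k=1 load: inc=0.047619, refl=0.047619·0.846154=0.0403; V=0.000000+0.047619+0.040293=0.0879
k=2 src: inc=0.040293, refl=0.040293·0.904762=0.0365; V=0.047619+0.040293+0.036456=0.1244
k=3 load: inc=0.036456, refl=0.036456·0.846154=0.0308; V=0.087912+0.036456+0.030847=0.1552
k=4 src: inc=0.030847, refl=0.030847·0.904762=0.0279; V=0.124368+0.030847+0.027909=0.1831
k=5 load: inc=0.027909, refl=0.027909·0.846154=0.0236; V=0.155215+0.027909+0.023616=0.2067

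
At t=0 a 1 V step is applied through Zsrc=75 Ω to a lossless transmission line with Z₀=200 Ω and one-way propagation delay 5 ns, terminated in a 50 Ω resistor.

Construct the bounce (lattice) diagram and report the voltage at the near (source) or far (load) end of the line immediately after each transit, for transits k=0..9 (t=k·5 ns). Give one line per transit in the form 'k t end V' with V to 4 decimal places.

Γ_L=-0.600000, Γ_S=-0.454545; launch V₁=1·200/275=0.727273
k=0 src: V=0.7273
k=1 load: inc=0.727273, refl=0.727273·-0.600000=-0.4364; V=0.000000+0.727273+-0.436364=0.2909
k=2 src: inc=-0.436364, refl=-0.436364·-0.454545=0.1983; V=0.727273+-0.436364+0.198347=0.4893
k=3 load: inc=0.198347, refl=0.198347·-0.600000=-0.1190; V=0.290909+0.198347+-0.119008=0.3702
k=4 src: inc=-0.119008, refl=-0.119008·-0.454545=0.0541; V=0.489256+-0.119008+0.054095=0.4243
k=5 load: inc=0.054095, refl=0.054095·-0.600000=-0.0325; V=0.370248+0.054095+-0.032457=0.3919
k=6 src: inc=-0.032457, refl=-0.032457·-0.454545=0.0148; V=0.424343+-0.032457+0.014753=0.4066
k=7 load: inc=0.014753, refl=0.014753·-0.600000=-0.0089; V=0.391886+0.014753+-0.008852=0.3978
k=8 src: inc=-0.008852, refl=-0.008852·-0.454545=0.0040; V=0.406639+-0.008852+0.004024=0.4018
k=9 load: inc=0.004024, refl=0.004024·-0.600000=-0.0024; V=0.397787+0.004024+-0.002414=0.3994

0 0 source 0.7273
1 5 load 0.2909
2 10 source 0.4893
3 15 load 0.3702
4 20 source 0.4243
5 25 load 0.3919
6 30 source 0.4066
7 35 load 0.3978
8 40 source 0.4018
9 45 load 0.3994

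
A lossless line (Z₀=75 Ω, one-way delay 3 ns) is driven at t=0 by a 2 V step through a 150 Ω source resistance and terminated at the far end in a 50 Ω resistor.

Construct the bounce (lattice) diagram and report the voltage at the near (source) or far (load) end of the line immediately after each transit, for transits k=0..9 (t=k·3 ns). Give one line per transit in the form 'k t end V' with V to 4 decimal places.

Γ_L=-0.200000, Γ_S=0.333333; launch V₁=2·75/225=0.666667
k=0 src: V=0.6667
k=1 load: inc=0.666667, refl=0.666667·-0.200000=-0.1333; V=0.000000+0.666667+-0.133333=0.5333
k=2 src: inc=-0.133333, refl=-0.133333·0.333333=-0.0444; V=0.666667+-0.133333+-0.044444=0.4889
k=3 load: inc=-0.044444, refl=-0.044444·-0.200000=0.0089; V=0.533333+-0.044444+0.008889=0.4978
k=4 src: inc=0.008889, refl=0.008889·0.333333=0.0030; V=0.488889+0.008889+0.002963=0.5007
k=5 load: inc=0.002963, refl=0.002963·-0.200000=-0.0006; V=0.497778+0.002963+-0.000593=0.5001
k=6 src: inc=-0.000593, refl=-0.000593·0.333333=-0.0002; V=0.500741+-0.000593+-0.000198=0.5000
k=7 load: inc=-0.000198, refl=-0.000198·-0.200000=0.0000; V=0.500148+-0.000198+0.000040=0.5000
k=8 src: inc=0.000040, refl=0.000040·0.333333=0.0000; V=0.499951+0.000040+0.000013=0.5000
k=9 load: inc=0.000013, refl=0.000013·-0.200000=-0.0000; V=0.499990+0.000013+-0.000003=0.5000

0 0 source 0.6667
1 3 load 0.5333
2 6 source 0.4889
3 9 load 0.4978
4 12 source 0.5007
5 15 load 0.5001
6 18 source 0.5000
7 21 load 0.5000
8 24 source 0.5000
9 27 load 0.5000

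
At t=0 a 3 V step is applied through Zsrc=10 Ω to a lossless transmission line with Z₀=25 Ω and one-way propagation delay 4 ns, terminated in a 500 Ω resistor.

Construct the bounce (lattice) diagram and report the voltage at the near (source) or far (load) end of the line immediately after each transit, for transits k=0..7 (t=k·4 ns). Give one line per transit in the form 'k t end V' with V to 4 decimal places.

0 0 source 2.1429
1 4 load 4.0816
2 8 source 3.2507
3 12 load 2.4990
4 16 source 2.8211
5 20 load 3.1126
6 24 source 2.9877
7 28 load 2.8747

Γ_L=0.904762, Γ_S=-0.428571; launch V₁=3·25/35=2.142857
k=0 src: V=2.1429
k=1 load: inc=2.142857, refl=2.142857·0.904762=1.9388; V=0.000000+2.142857+1.938776=4.0816
k=2 src: inc=1.938776, refl=1.938776·-0.428571=-0.8309; V=2.142857+1.938776+-0.830904=3.2507
k=3 load: inc=-0.830904, refl=-0.830904·0.904762=-0.7518; V=4.081633+-0.830904+-0.751770=2.4990
k=4 src: inc=-0.751770, refl=-0.751770·-0.428571=0.3222; V=3.250729+-0.751770+0.322187=2.8211
k=5 load: inc=0.322187, refl=0.322187·0.904762=0.2915; V=2.498959+0.322187+0.291503=3.1126
k=6 src: inc=0.291503, refl=0.291503·-0.428571=-0.1249; V=2.821146+0.291503+-0.124930=2.9877
k=7 load: inc=-0.124930, refl=-0.124930·0.904762=-0.1130; V=3.112649+-0.124930+-0.113032=2.8747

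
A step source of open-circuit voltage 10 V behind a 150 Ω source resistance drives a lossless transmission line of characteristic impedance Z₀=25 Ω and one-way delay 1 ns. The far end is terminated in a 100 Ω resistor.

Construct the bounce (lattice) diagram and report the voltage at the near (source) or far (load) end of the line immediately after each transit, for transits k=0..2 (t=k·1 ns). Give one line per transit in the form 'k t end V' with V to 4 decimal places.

0 0 source 1.4286
1 1 load 2.2857
2 2 source 2.8980

Γ_L=0.600000, Γ_S=0.714286; launch V₁=10·25/175=1.428571
k=0 src: V=1.4286
k=1 load: inc=1.428571, refl=1.428571·0.600000=0.8571; V=0.000000+1.428571+0.857143=2.2857
k=2 src: inc=0.857143, refl=0.857143·0.714286=0.6122; V=1.428571+0.857143+0.612245=2.8980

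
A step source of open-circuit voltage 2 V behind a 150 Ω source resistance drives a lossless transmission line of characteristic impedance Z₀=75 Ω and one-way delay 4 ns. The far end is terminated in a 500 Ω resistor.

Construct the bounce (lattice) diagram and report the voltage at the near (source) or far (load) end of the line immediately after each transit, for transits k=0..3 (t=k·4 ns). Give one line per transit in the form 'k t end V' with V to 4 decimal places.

Γ_L=0.739130, Γ_S=0.333333; launch V₁=2·75/225=0.666667
k=0 src: V=0.6667
k=1 load: inc=0.666667, refl=0.666667·0.739130=0.4928; V=0.000000+0.666667+0.492754=1.1594
k=2 src: inc=0.492754, refl=0.492754·0.333333=0.1643; V=0.666667+0.492754+0.164251=1.3237
k=3 load: inc=0.164251, refl=0.164251·0.739130=0.1214; V=1.159420+0.164251+0.121403=1.4451

0 0 source 0.6667
1 4 load 1.1594
2 8 source 1.3237
3 12 load 1.4451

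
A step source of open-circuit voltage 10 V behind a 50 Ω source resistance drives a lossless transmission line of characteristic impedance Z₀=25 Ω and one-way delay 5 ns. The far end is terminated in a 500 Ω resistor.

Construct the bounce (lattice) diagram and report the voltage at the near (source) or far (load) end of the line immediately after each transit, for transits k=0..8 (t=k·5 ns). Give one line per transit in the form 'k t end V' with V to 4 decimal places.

0 0 source 3.3333
1 5 load 6.3492
2 10 source 7.3545
3 15 load 8.2640
4 20 source 8.5672
5 25 load 8.8415
6 30 source 8.9330
7 35 load 9.0157
8 40 source 9.0433

Γ_L=0.904762, Γ_S=0.333333; launch V₁=10·25/75=3.333333
k=0 src: V=3.3333
k=1 load: inc=3.333333, refl=3.333333·0.904762=3.0159; V=0.000000+3.333333+3.015873=6.3492
k=2 src: inc=3.015873, refl=3.015873·0.333333=1.0053; V=3.333333+3.015873+1.005291=7.3545
k=3 load: inc=1.005291, refl=1.005291·0.904762=0.9095; V=6.349206+1.005291+0.909549=8.2640
k=4 src: inc=0.909549, refl=0.909549·0.333333=0.3032; V=7.354497+0.909549+0.303183=8.5672
k=5 load: inc=0.303183, refl=0.303183·0.904762=0.2743; V=8.264046+0.303183+0.274308=8.8415
k=6 src: inc=0.274308, refl=0.274308·0.333333=0.0914; V=8.567229+0.274308+0.091436=8.9330
k=7 load: inc=0.091436, refl=0.091436·0.904762=0.0827; V=8.841538+0.091436+0.082728=9.0157
k=8 src: inc=0.082728, refl=0.082728·0.333333=0.0276; V=8.932974+0.082728+0.027576=9.0433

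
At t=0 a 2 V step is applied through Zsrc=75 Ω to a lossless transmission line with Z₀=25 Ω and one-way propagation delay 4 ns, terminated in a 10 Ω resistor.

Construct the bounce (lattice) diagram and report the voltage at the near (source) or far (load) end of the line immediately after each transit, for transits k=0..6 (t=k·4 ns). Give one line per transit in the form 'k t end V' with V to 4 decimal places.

Γ_L=-0.428571, Γ_S=0.500000; launch V₁=2·25/100=0.500000
k=0 src: V=0.5000
k=1 load: inc=0.500000, refl=0.500000·-0.428571=-0.2143; V=0.000000+0.500000+-0.214286=0.2857
k=2 src: inc=-0.214286, refl=-0.214286·0.500000=-0.1071; V=0.500000+-0.214286+-0.107143=0.1786
k=3 load: inc=-0.107143, refl=-0.107143·-0.428571=0.0459; V=0.285714+-0.107143+0.045918=0.2245
k=4 src: inc=0.045918, refl=0.045918·0.500000=0.0230; V=0.178571+0.045918+0.022959=0.2474
k=5 load: inc=0.022959, refl=0.022959·-0.428571=-0.0098; V=0.224490+0.022959+-0.009840=0.2376
k=6 src: inc=-0.009840, refl=-0.009840·0.500000=-0.0049; V=0.247449+-0.009840+-0.004920=0.2327

0 0 source 0.5000
1 4 load 0.2857
2 8 source 0.1786
3 12 load 0.2245
4 16 source 0.2474
5 20 load 0.2376
6 24 source 0.2327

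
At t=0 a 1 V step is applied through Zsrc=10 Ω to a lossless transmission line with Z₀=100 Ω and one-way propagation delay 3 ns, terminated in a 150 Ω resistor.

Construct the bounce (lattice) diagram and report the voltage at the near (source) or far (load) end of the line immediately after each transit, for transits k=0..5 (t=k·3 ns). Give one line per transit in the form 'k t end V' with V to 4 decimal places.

0 0 source 0.9091
1 3 load 1.0909
2 6 source 0.9421
3 9 load 0.9124
4 12 source 0.9367
5 15 load 0.9416

Γ_L=0.200000, Γ_S=-0.818182; launch V₁=1·100/110=0.909091
k=0 src: V=0.9091
k=1 load: inc=0.909091, refl=0.909091·0.200000=0.1818; V=0.000000+0.909091+0.181818=1.0909
k=2 src: inc=0.181818, refl=0.181818·-0.818182=-0.1488; V=0.909091+0.181818+-0.148760=0.9421
k=3 load: inc=-0.148760, refl=-0.148760·0.200000=-0.0298; V=1.090909+-0.148760+-0.029752=0.9124
k=4 src: inc=-0.029752, refl=-0.029752·-0.818182=0.0243; V=0.942149+-0.029752+0.024343=0.9367
k=5 load: inc=0.024343, refl=0.024343·0.200000=0.0049; V=0.912397+0.024343+0.004869=0.9416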